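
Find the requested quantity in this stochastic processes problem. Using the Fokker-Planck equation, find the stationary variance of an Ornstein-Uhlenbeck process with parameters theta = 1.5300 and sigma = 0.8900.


Stationary variance = sigma^2 / (2*theta)
= 0.8900^2 / (2*1.5300)
= 0.7921 / 3.0600
= 0.2589

0.2589


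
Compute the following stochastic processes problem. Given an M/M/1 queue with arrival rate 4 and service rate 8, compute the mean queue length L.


rho = 4/8 = 0.5000
L = rho/(1-rho)
= 0.5000/0.5000
= 1.0000

1.0000


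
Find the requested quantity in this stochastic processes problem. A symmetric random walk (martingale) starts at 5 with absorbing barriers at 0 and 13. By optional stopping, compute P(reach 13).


By optional stopping theorem: E(M at tau) = M(0) = 5
P(hit 13)*13 + P(hit 0)*0 = 5
P(hit 13) = (5 - 0)/(13 - 0) = 5/13 = 0.3846

0.3846


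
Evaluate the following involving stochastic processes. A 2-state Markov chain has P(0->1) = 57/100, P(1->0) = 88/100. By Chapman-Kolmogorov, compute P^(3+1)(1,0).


P^4 = P^3 * P^1
Computing via matrix multiplication of the transition matrix.
Entry (1,0) of P^4 = 0.5820

0.5820


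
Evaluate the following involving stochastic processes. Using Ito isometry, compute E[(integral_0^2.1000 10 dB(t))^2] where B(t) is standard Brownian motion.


By Ito isometry: E[(int f dB)^2] = int f^2 dt
= 10^2 * 2.1000
= 100 * 2.1000 = 210.0000

210.0000


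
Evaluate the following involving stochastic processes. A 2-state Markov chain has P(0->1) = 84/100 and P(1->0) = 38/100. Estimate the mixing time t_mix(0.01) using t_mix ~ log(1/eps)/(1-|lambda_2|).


lambda_2 = |1 - p01 - p10| = |1 - 0.8400 - 0.3800| = 0.2200
t_mix ~ log(1/eps)/(1 - |lambda_2|)
= log(100)/(1 - 0.2200) = 4.6052/0.7800
= 5.9041

5.9041


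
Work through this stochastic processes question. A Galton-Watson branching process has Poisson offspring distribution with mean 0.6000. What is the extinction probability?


Since mu = 0.6000 <= 1, extinction probability = 1.

1.0000


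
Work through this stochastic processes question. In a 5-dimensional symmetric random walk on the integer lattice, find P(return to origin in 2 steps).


P(return in 2 steps) = P(reverse first step) = 1/(2d)
= 1/10
= 0.1000

0.1000


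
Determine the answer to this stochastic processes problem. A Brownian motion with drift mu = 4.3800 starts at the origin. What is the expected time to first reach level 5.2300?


Expected first passage time = a/mu
= 5.2300/4.3800
= 1.1941

1.1941


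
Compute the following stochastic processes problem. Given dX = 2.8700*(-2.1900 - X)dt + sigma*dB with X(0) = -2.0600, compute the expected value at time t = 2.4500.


E[X(t)] = mu + (X(0) - mu)*exp(-theta*t)
= -2.1900 + (-2.0600 - -2.1900)*exp(-2.8700*2.4500)
= -2.1900 + 0.1300 * 8.8361e-04
= -2.1899

-2.1899


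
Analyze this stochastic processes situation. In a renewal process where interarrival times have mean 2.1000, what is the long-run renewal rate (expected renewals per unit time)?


Long-run renewal rate = 1/E(X)
= 1/2.1000
= 0.4762

0.4762


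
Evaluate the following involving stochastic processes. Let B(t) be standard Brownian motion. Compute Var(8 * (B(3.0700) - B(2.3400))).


Var(alpha*(B(t)-B(s))) = alpha^2 * (t-s)
= 8^2 * (3.0700 - 2.3400)
= 64 * 0.7300
= 46.7200

46.7200


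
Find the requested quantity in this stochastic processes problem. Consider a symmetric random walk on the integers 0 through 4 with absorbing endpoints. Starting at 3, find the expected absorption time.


For symmetric RW on 0,...,N with absorbing barriers, E(i) = i*(N-i)
E(3) = 3 * 1 = 3

3


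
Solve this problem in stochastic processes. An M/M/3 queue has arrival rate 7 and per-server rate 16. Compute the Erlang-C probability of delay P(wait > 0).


a = lambda/mu = 0.4375
rho = a/c = 0.1458
Erlang-C formula applied:
C(c,a) = 0.0105

0.0105


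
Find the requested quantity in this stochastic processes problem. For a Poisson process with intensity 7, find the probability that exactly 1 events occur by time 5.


P(N(t)=k) = (lambda*t)^k * exp(-lambda*t) / k!
lambda*t = 35
= 35^1 * exp(-35) / 1!
= 35 * 6.3051e-16 / 1
= 2.2068e-14

2.2068e-14


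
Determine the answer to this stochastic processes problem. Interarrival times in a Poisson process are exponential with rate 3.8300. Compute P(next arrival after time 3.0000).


P(X > t) = exp(-lambda * t)
= exp(-3.8300 * 3.0000)
= exp(-11.4900) = 1.0232e-05

1.0232e-05


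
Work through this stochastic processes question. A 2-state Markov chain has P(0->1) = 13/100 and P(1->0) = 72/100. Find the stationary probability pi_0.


Stationary distribution: pi_0 = p10/(p01+p10), pi_1 = p01/(p01+p10)
p01 = 0.1300, p10 = 0.7200
pi_0 = 0.8471

0.8471


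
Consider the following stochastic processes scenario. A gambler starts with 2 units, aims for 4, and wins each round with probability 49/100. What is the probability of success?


Gambler's ruin formula:
r = q/p = 0.5100/0.4900 = 1.0408
P(win) = (1 - r^i)/(1 - r^N)
= (1 - 1.0408^2)/(1 - 1.0408^4)
= 0.4800

0.4800


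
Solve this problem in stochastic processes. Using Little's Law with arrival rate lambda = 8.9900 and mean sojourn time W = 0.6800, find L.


Little's Law: L = lambda * W
= 8.9900 * 0.6800
= 6.1132

6.1132


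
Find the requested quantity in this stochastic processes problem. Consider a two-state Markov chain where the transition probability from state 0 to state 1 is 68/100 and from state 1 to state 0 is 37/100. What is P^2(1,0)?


Computing P^2 by matrix multiplication.
P = [[0.3200, 0.6800], [0.3700, 0.6300]]
After raising P to the power 2:
P^2(1,0) = 0.3515

0.3515


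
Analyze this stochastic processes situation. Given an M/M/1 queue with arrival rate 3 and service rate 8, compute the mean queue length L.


rho = 3/8 = 0.3750
L = rho/(1-rho)
= 0.3750/0.6250
= 0.6000

0.6000


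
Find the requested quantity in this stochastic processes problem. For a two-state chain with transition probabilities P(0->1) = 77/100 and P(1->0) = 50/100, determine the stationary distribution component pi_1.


Stationary distribution: pi_0 = p10/(p01+p10), pi_1 = p01/(p01+p10)
p01 = 0.7700, p10 = 0.5000
pi_1 = 0.6063

0.6063


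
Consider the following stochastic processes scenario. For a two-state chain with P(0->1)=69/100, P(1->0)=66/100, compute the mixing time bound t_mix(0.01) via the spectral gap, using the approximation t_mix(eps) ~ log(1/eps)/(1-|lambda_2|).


lambda_2 = |1 - p01 - p10| = |1 - 0.6900 - 0.6600| = 0.3500
t_mix ~ log(1/eps)/(1 - |lambda_2|)
= log(100)/(1 - 0.3500) = 4.6052/0.6500
= 7.0849

7.0849


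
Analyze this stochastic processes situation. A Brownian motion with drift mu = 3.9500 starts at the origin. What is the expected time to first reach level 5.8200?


Expected first passage time = a/mu
= 5.8200/3.9500
= 1.4734

1.4734


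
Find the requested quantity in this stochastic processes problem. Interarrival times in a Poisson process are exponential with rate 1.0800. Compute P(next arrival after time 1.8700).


P(X > t) = exp(-lambda * t)
= exp(-1.0800 * 1.8700)
= exp(-2.0196) = 0.1327

0.1327


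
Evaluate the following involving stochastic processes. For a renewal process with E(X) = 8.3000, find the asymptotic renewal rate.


Long-run renewal rate = 1/E(X)
= 1/8.3000
= 0.1205

0.1205


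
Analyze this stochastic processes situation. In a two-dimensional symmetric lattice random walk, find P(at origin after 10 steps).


P = C(10,5)^2 / 4^10
= 252^2 / 1048576
= 63504 / 1048576
= 0.0606

0.0606


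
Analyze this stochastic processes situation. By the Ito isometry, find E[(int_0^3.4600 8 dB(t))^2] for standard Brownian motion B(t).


By Ito isometry: E[(int f dB)^2] = int f^2 dt
= 8^2 * 3.4600
= 64 * 3.4600 = 221.4400

221.4400


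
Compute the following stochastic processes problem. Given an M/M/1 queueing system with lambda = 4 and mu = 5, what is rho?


rho = lambda/mu
= 4/5
= 0.8000

0.8000


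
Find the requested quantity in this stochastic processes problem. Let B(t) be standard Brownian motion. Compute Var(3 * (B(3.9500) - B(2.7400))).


Var(alpha*(B(t)-B(s))) = alpha^2 * (t-s)
= 3^2 * (3.9500 - 2.7400)
= 9 * 1.2100
= 10.8900

10.8900


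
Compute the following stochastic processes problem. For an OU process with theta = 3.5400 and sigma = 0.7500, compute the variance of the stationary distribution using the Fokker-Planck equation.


Stationary variance = sigma^2 / (2*theta)
= 0.7500^2 / (2*3.5400)
= 0.5625 / 7.0800
= 0.0794

0.0794


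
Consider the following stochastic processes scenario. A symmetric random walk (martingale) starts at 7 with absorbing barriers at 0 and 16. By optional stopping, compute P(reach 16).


By optional stopping theorem: E(M at tau) = M(0) = 7
P(hit 16)*16 + P(hit 0)*0 = 7
P(hit 16) = (7 - 0)/(16 - 0) = 7/16 = 0.4375

0.4375


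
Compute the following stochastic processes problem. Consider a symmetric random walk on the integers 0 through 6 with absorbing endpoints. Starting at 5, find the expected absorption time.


For symmetric RW on 0,...,N with absorbing barriers, E(i) = i*(N-i)
E(5) = 5 * 1 = 5

5


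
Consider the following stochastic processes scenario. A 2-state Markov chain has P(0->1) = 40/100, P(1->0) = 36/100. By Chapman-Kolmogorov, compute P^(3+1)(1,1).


P^4 = P^3 * P^1
Computing via matrix multiplication of the transition matrix.
Entry (1,1) of P^4 = 0.5279

0.5279


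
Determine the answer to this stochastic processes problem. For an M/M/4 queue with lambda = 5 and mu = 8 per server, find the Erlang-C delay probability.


a = lambda/mu = 0.6250
rho = a/c = 0.1562
Erlang-C formula applied:
C(c,a) = 0.0040

0.0040


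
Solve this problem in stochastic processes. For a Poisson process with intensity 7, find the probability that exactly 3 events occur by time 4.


P(N(t)=k) = (lambda*t)^k * exp(-lambda*t) / k!
lambda*t = 28
= 28^3 * exp(-28) / 3!
= 21952 * 6.9144e-13 / 6
= 2.5297e-09

2.5297e-09


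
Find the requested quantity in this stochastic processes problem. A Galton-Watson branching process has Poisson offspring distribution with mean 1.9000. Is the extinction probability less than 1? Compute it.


Since mu = 1.9000 > 1, extinction prob q < 1.
Solve s = exp(mu*(s-1)) iteratively.
q = 0.2328

0.2328


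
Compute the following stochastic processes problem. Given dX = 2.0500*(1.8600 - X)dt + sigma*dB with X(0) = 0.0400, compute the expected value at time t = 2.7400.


E[X(t)] = mu + (X(0) - mu)*exp(-theta*t)
= 1.8600 + (0.0400 - 1.8600)*exp(-2.0500*2.7400)
= 1.8600 + -1.8200 * 0.0036
= 1.8534

1.8534


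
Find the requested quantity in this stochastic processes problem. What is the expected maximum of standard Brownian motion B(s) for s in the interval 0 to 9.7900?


E(max B(s)) = sqrt(2t/pi)
= sqrt(2*9.7900/pi)
= sqrt(6.2325)
= 2.4965

2.4965


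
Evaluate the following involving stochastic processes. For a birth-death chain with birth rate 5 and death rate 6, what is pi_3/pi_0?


For birth-death process, pi_n/pi_0 = (lambda/mu)^n
= (5/6)^3
= 0.5787

0.5787


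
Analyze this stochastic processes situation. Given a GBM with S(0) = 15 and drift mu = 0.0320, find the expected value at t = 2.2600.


E[S(t)] = S(0) * exp(mu * t)
= 15 * exp(0.0320 * 2.2600)
= 15 * 1.0750
= 16.1250

16.1250


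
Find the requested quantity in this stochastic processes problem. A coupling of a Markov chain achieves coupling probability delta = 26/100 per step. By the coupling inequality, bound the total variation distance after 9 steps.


TV distance bound <= (1-delta)^n
= (1 - 0.2600)^9
= 0.7400^9
= 0.0665

0.0665


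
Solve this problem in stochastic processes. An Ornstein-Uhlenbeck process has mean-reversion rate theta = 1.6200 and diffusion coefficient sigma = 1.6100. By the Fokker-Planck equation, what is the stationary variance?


Stationary variance = sigma^2 / (2*theta)
= 1.6100^2 / (2*1.6200)
= 2.5921 / 3.2400
= 0.8000

0.8000


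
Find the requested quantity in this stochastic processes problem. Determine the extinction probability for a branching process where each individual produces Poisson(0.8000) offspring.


Since mu = 0.8000 <= 1, extinction probability = 1.

1.0000


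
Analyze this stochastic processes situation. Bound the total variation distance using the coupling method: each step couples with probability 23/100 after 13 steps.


TV distance bound <= (1-delta)^n
= (1 - 0.2300)^13
= 0.7700^13
= 0.0334

0.0334


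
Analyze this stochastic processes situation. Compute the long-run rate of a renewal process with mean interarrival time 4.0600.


Long-run renewal rate = 1/E(X)
= 1/4.0600
= 0.2463

0.2463


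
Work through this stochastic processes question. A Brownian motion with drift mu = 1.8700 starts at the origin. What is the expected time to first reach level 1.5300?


Expected first passage time = a/mu
= 1.5300/1.8700
= 0.8182

0.8182


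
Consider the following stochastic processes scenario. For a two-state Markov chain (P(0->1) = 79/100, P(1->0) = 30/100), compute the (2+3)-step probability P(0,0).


P^5 = P^2 * P^3
Computing via matrix multiplication of the transition matrix.
Entry (0,0) of P^5 = 0.2752

0.2752


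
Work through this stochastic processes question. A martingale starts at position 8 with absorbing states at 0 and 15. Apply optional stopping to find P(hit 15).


By optional stopping theorem: E(M at tau) = M(0) = 8
P(hit 15)*15 + P(hit 0)*0 = 8
P(hit 15) = (8 - 0)/(15 - 0) = 8/15 = 0.5333

0.5333


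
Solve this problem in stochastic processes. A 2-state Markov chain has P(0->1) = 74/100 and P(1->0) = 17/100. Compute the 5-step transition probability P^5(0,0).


Computing P^5 by matrix multiplication.
P = [[0.2600, 0.7400], [0.1700, 0.8300]]
After raising P to the power 5:
P^5(0,0) = 0.1868

0.1868


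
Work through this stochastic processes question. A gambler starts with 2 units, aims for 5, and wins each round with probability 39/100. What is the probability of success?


Gambler's ruin formula:
r = q/p = 0.6100/0.3900 = 1.5641
P(win) = (1 - r^i)/(1 - r^N)
= (1 - 1.5641^2)/(1 - 1.5641^5)
= 0.1730

0.1730


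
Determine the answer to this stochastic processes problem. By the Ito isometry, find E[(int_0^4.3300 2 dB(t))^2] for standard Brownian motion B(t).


By Ito isometry: E[(int f dB)^2] = int f^2 dt
= 2^2 * 4.3300
= 4 * 4.3300 = 17.3200

17.3200


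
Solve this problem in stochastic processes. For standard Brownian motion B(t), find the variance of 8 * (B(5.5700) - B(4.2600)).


Var(alpha*(B(t)-B(s))) = alpha^2 * (t-s)
= 8^2 * (5.5700 - 4.2600)
= 64 * 1.3100
= 83.8400

83.8400


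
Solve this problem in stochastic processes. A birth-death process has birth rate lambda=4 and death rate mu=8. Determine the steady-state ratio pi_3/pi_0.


For birth-death process, pi_n/pi_0 = (lambda/mu)^n
= (4/8)^3
= 0.1250

0.1250


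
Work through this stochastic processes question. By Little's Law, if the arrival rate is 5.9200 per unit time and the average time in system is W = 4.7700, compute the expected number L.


Little's Law: L = lambda * W
= 5.9200 * 4.7700
= 28.2384

28.2384


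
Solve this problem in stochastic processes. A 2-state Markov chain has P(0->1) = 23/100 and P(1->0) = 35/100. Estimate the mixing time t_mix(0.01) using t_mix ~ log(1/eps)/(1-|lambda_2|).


lambda_2 = |1 - p01 - p10| = |1 - 0.2300 - 0.3500| = 0.4200
t_mix ~ log(1/eps)/(1 - |lambda_2|)
= log(100)/(1 - 0.4200) = 4.6052/0.5800
= 7.9399

7.9399


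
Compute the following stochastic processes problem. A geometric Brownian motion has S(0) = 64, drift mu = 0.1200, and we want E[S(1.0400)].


E[S(t)] = S(0) * exp(mu * t)
= 64 * exp(0.1200 * 1.0400)
= 64 * 1.1329
= 72.5070

72.5070


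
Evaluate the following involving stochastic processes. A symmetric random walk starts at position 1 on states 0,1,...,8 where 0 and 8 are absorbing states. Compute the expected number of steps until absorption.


For symmetric RW on 0,...,N with absorbing barriers, E(i) = i*(N-i)
E(1) = 1 * 7 = 7

7


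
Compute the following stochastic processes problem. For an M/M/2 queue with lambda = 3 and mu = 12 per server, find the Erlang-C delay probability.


a = lambda/mu = 0.2500
rho = a/c = 0.1250
Erlang-C formula applied:
C(c,a) = 0.0278

0.0278


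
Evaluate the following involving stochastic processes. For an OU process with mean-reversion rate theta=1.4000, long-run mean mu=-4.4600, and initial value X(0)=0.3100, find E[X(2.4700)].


E[X(t)] = mu + (X(0) - mu)*exp(-theta*t)
= -4.4600 + (0.3100 - -4.4600)*exp(-1.4000*2.4700)
= -4.4600 + 4.7700 * 0.0315
= -4.3098

-4.3098


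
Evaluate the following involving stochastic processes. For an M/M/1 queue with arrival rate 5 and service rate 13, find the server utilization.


rho = lambda/mu
= 5/13
= 0.3846

0.3846


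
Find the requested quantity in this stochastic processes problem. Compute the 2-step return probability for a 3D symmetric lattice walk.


P(return in 2 steps) = P(reverse first step) = 1/(2d)
= 1/6
= 0.1667

0.1667


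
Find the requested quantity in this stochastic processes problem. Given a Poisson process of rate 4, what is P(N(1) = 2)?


P(N(t)=k) = (lambda*t)^k * exp(-lambda*t) / k!
lambda*t = 4
= 4^2 * exp(-4) / 2!
= 16 * 0.0183 / 2
= 0.1465

0.1465


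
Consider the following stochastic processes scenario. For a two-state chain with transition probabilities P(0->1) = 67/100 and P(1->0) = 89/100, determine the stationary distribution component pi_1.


Stationary distribution: pi_0 = p10/(p01+p10), pi_1 = p01/(p01+p10)
p01 = 0.6700, p10 = 0.8900
pi_1 = 0.4295

0.4295


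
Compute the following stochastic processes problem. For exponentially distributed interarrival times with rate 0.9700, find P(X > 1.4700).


P(X > t) = exp(-lambda * t)
= exp(-0.9700 * 1.4700)
= exp(-1.4259) = 0.2403

0.2403


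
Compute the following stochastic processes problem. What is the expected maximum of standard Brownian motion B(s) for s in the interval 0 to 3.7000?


E(max B(s)) = sqrt(2t/pi)
= sqrt(2*3.7000/pi)
= sqrt(2.3555)
= 1.5348

1.5348


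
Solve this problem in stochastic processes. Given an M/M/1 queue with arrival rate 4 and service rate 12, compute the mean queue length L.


rho = 4/12 = 0.3333
L = rho/(1-rho)
= 0.3333/0.6667
= 0.5000

0.5000


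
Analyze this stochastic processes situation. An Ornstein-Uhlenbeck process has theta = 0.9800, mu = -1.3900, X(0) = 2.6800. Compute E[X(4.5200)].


E[X(t)] = mu + (X(0) - mu)*exp(-theta*t)
= -1.3900 + (2.6800 - -1.3900)*exp(-0.9800*4.5200)
= -1.3900 + 4.0700 * 0.0119
= -1.3415

-1.3415


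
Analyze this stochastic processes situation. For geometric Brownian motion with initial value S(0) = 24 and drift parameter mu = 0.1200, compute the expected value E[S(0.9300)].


E[S(t)] = S(0) * exp(mu * t)
= 24 * exp(0.1200 * 0.9300)
= 24 * 1.1181
= 26.8336

26.8336


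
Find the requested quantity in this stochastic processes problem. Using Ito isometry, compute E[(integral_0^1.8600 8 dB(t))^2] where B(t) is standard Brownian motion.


By Ito isometry: E[(int f dB)^2] = int f^2 dt
= 8^2 * 1.8600
= 64 * 1.8600 = 119.0400

119.0400


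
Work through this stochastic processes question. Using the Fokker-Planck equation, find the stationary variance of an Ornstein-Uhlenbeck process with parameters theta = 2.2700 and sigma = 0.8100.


Stationary variance = sigma^2 / (2*theta)
= 0.8100^2 / (2*2.2700)
= 0.6561 / 4.5400
= 0.1445

0.1445


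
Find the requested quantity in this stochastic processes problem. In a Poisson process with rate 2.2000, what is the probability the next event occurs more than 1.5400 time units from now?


P(X > t) = exp(-lambda * t)
= exp(-2.2000 * 1.5400)
= exp(-3.3880) = 0.0338

0.0338


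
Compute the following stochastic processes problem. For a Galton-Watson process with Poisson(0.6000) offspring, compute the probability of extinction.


Since mu = 0.6000 <= 1, extinction probability = 1.

1.0000


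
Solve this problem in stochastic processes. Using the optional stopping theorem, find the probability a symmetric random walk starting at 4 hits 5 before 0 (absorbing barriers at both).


By optional stopping theorem: E(M at tau) = M(0) = 4
P(hit 5)*5 + P(hit 0)*0 = 4
P(hit 5) = (4 - 0)/(5 - 0) = 4/5 = 0.8000

0.8000


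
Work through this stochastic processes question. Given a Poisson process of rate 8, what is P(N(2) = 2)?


P(N(t)=k) = (lambda*t)^k * exp(-lambda*t) / k!
lambda*t = 16
= 16^2 * exp(-16) / 2!
= 256 * 1.1254e-07 / 2
= 1.4405e-05

1.4405e-05


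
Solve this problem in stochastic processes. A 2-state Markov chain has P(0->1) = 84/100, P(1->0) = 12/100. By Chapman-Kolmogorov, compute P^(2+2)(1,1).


P^4 = P^2 * P^2
Computing via matrix multiplication of the transition matrix.
Entry (1,1) of P^4 = 0.8750

0.8750


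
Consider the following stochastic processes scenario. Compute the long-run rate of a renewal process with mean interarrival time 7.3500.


Long-run renewal rate = 1/E(X)
= 1/7.3500
= 0.1361

0.1361


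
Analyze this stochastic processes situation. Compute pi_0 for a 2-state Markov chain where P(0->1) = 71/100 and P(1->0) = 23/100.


Stationary distribution: pi_0 = p10/(p01+p10), pi_1 = p01/(p01+p10)
p01 = 0.7100, p10 = 0.2300
pi_0 = 0.2447

0.2447


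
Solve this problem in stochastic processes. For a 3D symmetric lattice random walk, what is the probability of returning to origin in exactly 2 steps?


P(return in 2 steps) = P(reverse first step) = 1/(2d)
= 1/6
= 0.1667

0.1667


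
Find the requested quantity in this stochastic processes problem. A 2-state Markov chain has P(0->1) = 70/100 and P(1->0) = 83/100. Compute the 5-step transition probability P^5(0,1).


Computing P^5 by matrix multiplication.
P = [[0.3000, 0.7000], [0.8300, 0.1700]]
After raising P to the power 5:
P^5(0,1) = 0.4766

0.4766


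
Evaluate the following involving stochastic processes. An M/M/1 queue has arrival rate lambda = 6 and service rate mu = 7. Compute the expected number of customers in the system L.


rho = 6/7 = 0.8571
L = rho/(1-rho)
= 0.8571/0.1429
= 6.0000

6.0000


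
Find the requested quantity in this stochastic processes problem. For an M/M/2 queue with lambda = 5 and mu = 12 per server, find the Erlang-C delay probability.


a = lambda/mu = 0.4167
rho = a/c = 0.2083
Erlang-C formula applied:
C(c,a) = 0.0718

0.0718


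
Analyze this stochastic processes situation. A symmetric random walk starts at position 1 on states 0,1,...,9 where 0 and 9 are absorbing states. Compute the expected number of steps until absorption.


For symmetric RW on 0,...,N with absorbing barriers, E(i) = i*(N-i)
E(1) = 1 * 8 = 8

8


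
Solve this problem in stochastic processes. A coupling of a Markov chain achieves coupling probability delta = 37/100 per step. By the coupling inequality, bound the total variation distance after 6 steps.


TV distance bound <= (1-delta)^n
= (1 - 0.3700)^6
= 0.6300^6
= 0.0625

0.0625


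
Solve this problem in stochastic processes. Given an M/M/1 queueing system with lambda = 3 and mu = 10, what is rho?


rho = lambda/mu
= 3/10
= 0.3000

0.3000


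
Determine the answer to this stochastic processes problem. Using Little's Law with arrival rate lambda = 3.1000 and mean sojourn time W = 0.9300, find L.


Little's Law: L = lambda * W
= 3.1000 * 0.9300
= 2.8830

2.8830


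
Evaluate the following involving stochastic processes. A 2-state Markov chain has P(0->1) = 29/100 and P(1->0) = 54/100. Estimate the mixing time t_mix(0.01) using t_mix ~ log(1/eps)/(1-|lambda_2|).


lambda_2 = |1 - p01 - p10| = |1 - 0.2900 - 0.5400| = 0.1700
t_mix ~ log(1/eps)/(1 - |lambda_2|)
= log(100)/(1 - 0.1700) = 4.6052/0.8300
= 5.5484

5.5484


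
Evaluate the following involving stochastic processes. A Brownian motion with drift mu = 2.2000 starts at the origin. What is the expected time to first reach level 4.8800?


Expected first passage time = a/mu
= 4.8800/2.2000
= 2.2182

2.2182


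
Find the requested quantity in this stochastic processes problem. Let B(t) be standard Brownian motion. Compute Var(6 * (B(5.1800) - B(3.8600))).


Var(alpha*(B(t)-B(s))) = alpha^2 * (t-s)
= 6^2 * (5.1800 - 3.8600)
= 36 * 1.3200
= 47.5200

47.5200


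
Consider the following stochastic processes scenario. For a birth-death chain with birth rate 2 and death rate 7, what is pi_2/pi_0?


For birth-death process, pi_n/pi_0 = (lambda/mu)^n
= (2/7)^2
= 0.0816

0.0816


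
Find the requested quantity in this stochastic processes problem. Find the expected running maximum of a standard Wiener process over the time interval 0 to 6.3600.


E(max B(s)) = sqrt(2t/pi)
= sqrt(2*6.3600/pi)
= sqrt(4.0489)
= 2.0122

2.0122


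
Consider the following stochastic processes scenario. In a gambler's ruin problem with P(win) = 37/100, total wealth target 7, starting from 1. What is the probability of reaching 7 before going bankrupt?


Gambler's ruin formula:
r = q/p = 0.6300/0.3700 = 1.7027
P(win) = (1 - r^i)/(1 - r^N)
= (1 - 1.7027^1)/(1 - 1.7027^7)
= 0.0174

0.0174


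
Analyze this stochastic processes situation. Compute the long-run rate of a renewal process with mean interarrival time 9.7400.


Long-run renewal rate = 1/E(X)
= 1/9.7400
= 0.1027

0.1027


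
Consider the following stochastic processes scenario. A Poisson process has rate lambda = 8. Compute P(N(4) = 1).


P(N(t)=k) = (lambda*t)^k * exp(-lambda*t) / k!
lambda*t = 32
= 32^1 * exp(-32) / 1!
= 32 * 1.2664e-14 / 1
= 4.0525e-13

4.0525e-13


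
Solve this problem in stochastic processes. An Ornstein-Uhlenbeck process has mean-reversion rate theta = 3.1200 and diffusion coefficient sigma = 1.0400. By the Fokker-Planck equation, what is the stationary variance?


Stationary variance = sigma^2 / (2*theta)
= 1.0400^2 / (2*3.1200)
= 1.0816 / 6.2400
= 0.1733

0.1733


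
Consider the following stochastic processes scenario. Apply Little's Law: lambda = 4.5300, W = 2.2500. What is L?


Little's Law: L = lambda * W
= 4.5300 * 2.2500
= 10.1925

10.1925


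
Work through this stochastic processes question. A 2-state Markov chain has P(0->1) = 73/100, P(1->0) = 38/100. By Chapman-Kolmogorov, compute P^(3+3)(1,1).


P^6 = P^3 * P^3
Computing via matrix multiplication of the transition matrix.
Entry (1,1) of P^6 = 0.6577

0.6577


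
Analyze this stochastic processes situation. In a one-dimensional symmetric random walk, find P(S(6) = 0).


P(S(6) = 0) = C(6,3) / 4^3
= 20 / 64
= 0.3125

0.3125


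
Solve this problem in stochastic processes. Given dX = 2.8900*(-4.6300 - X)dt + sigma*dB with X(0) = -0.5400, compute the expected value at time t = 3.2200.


E[X(t)] = mu + (X(0) - mu)*exp(-theta*t)
= -4.6300 + (-0.5400 - -4.6300)*exp(-2.8900*3.2200)
= -4.6300 + 4.0900 * 9.0896e-05
= -4.6296

-4.6296


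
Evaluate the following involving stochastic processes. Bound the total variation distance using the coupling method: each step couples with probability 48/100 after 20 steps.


TV distance bound <= (1-delta)^n
= (1 - 0.4800)^20
= 0.5200^20
= 2.0896e-06

2.0896e-06


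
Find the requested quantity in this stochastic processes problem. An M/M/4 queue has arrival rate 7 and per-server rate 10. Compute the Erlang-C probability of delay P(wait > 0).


a = lambda/mu = 0.7000
rho = a/c = 0.1750
Erlang-C formula applied:
C(c,a) = 0.0060

0.0060


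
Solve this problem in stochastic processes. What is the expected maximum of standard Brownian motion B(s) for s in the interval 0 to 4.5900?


E(max B(s)) = sqrt(2t/pi)
= sqrt(2*4.5900/pi)
= sqrt(2.9221)
= 1.7094

1.7094


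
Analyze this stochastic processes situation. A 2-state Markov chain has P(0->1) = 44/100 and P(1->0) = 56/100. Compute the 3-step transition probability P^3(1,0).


Computing P^3 by matrix multiplication.
P = [[0.5600, 0.4400], [0.5600, 0.4400]]
After raising P to the power 3:
P^3(1,0) = 0.5600

0.5600


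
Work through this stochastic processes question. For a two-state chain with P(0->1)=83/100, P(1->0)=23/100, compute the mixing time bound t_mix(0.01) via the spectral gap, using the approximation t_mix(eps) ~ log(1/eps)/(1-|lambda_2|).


lambda_2 = |1 - p01 - p10| = |1 - 0.8300 - 0.2300| = 0.0600
t_mix ~ log(1/eps)/(1 - |lambda_2|)
= log(100)/(1 - 0.0600) = 4.6052/0.9400
= 4.8991

4.8991


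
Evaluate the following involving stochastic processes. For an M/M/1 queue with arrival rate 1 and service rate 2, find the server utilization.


rho = lambda/mu
= 1/2
= 0.5000

0.5000


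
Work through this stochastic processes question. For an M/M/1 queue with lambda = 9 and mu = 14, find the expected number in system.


rho = 9/14 = 0.6429
L = rho/(1-rho)
= 0.6429/0.3571
= 1.8000

1.8000


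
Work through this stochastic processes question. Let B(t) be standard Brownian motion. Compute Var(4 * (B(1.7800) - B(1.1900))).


Var(alpha*(B(t)-B(s))) = alpha^2 * (t-s)
= 4^2 * (1.7800 - 1.1900)
= 16 * 0.5900
= 9.4400

9.4400


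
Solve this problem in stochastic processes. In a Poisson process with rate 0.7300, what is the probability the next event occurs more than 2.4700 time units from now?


P(X > t) = exp(-lambda * t)
= exp(-0.7300 * 2.4700)
= exp(-1.8031) = 0.1648

0.1648


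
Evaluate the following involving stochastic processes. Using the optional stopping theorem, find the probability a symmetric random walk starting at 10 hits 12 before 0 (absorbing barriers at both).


By optional stopping theorem: E(M at tau) = M(0) = 10
P(hit 12)*12 + P(hit 0)*0 = 10
P(hit 12) = (10 - 0)/(12 - 0) = 5/6 = 0.8333

0.8333


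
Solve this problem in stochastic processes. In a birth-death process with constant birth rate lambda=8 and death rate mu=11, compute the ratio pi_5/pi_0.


For birth-death process, pi_n/pi_0 = (lambda/mu)^n
= (8/11)^5
= 0.2035

0.2035


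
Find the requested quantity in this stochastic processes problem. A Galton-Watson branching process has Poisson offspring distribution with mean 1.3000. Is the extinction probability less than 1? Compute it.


Since mu = 1.3000 > 1, extinction prob q < 1.
Solve s = exp(mu*(s-1)) iteratively.
q = 0.5770

0.5770


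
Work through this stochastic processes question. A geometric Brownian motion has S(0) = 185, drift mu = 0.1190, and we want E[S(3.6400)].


E[S(t)] = S(0) * exp(mu * t)
= 185 * exp(0.1190 * 3.6400)
= 185 * 1.5421
= 285.2927

285.2927


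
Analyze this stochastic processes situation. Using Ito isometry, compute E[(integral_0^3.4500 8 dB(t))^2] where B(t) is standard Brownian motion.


By Ito isometry: E[(int f dB)^2] = int f^2 dt
= 8^2 * 3.4500
= 64 * 3.4500 = 220.8000

220.8000


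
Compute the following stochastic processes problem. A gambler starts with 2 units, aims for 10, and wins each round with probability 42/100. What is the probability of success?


Gambler's ruin formula:
r = q/p = 0.5800/0.4200 = 1.3810
P(win) = (1 - r^i)/(1 - r^N)
= (1 - 1.3810^2)/(1 - 1.3810^10)
= 0.0374

0.0374


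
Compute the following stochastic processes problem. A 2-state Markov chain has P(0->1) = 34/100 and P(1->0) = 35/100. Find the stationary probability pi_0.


Stationary distribution: pi_0 = p10/(p01+p10), pi_1 = p01/(p01+p10)
p01 = 0.3400, p10 = 0.3500
pi_0 = 0.5072

0.5072


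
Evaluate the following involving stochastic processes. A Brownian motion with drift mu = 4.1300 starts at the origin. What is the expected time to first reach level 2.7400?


Expected first passage time = a/mu
= 2.7400/4.1300
= 0.6634

0.6634


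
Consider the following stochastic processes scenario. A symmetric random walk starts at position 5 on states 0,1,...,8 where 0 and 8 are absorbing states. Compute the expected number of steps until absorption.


For symmetric RW on 0,...,N with absorbing barriers, E(i) = i*(N-i)
E(5) = 5 * 3 = 15

15


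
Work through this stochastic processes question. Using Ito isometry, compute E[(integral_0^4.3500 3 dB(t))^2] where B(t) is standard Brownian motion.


By Ito isometry: E[(int f dB)^2] = int f^2 dt
= 3^2 * 4.3500
= 9 * 4.3500 = 39.1500

39.1500


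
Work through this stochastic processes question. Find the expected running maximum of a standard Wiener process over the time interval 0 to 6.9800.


E(max B(s)) = sqrt(2t/pi)
= sqrt(2*6.9800/pi)
= sqrt(4.4436)
= 2.1080

2.1080


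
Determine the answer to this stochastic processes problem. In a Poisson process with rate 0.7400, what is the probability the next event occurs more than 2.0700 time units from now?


P(X > t) = exp(-lambda * t)
= exp(-0.7400 * 2.0700)
= exp(-1.5318) = 0.2161

0.2161


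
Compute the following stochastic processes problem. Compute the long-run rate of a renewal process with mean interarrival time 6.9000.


Long-run renewal rate = 1/E(X)
= 1/6.9000
= 0.1449

0.1449


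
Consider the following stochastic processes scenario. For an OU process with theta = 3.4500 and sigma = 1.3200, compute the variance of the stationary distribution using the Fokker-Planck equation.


Stationary variance = sigma^2 / (2*theta)
= 1.3200^2 / (2*3.4500)
= 1.7424 / 6.9000
= 0.2525

0.2525


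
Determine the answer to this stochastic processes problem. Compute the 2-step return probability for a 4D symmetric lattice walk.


P(return in 2 steps) = P(reverse first step) = 1/(2d)
= 1/8
= 0.1250

0.1250


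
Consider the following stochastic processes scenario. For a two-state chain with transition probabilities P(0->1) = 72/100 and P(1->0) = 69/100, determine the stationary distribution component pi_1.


Stationary distribution: pi_0 = p10/(p01+p10), pi_1 = p01/(p01+p10)
p01 = 0.7200, p10 = 0.6900
pi_1 = 0.5106

0.5106


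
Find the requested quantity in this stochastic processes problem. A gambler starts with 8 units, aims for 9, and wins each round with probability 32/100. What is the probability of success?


Gambler's ruin formula:
r = q/p = 0.6800/0.3200 = 2.1250
P(win) = (1 - r^i)/(1 - r^N)
= (1 - 2.1250^8)/(1 - 2.1250^9)
= 0.4700

0.4700


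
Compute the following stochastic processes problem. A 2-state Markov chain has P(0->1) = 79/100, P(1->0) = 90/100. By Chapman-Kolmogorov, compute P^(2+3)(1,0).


P^5 = P^2 * P^3
Computing via matrix multiplication of the transition matrix.
Entry (1,0) of P^5 = 0.6158

0.6158


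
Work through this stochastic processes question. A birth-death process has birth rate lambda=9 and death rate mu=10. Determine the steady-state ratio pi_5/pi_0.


For birth-death process, pi_n/pi_0 = (lambda/mu)^n
= (9/10)^5
= 0.5905

0.5905


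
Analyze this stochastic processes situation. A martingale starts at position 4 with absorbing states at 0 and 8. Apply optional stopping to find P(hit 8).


By optional stopping theorem: E(M at tau) = M(0) = 4
P(hit 8)*8 + P(hit 0)*0 = 4
P(hit 8) = (4 - 0)/(8 - 0) = 1/2 = 0.5000

0.5000


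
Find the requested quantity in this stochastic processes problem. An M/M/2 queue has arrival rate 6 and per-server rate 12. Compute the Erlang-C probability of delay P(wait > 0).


a = lambda/mu = 0.5000
rho = a/c = 0.2500
Erlang-C formula applied:
C(c,a) = 0.1000

0.1000


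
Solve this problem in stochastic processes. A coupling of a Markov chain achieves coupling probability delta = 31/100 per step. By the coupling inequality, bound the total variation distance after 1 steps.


TV distance bound <= (1-delta)^n
= (1 - 0.3100)^1
= 0.6900^1
= 0.6900

0.6900


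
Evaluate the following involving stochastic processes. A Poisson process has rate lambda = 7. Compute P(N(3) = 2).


P(N(t)=k) = (lambda*t)^k * exp(-lambda*t) / k!
lambda*t = 21
= 21^2 * exp(-21) / 2!
= 441 * 7.5826e-10 / 2
= 1.6720e-07

1.6720e-07


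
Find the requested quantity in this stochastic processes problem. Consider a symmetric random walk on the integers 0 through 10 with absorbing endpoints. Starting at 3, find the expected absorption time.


For symmetric RW on 0,...,N with absorbing barriers, E(i) = i*(N-i)
E(3) = 3 * 7 = 21

21


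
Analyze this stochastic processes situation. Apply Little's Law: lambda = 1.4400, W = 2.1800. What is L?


Little's Law: L = lambda * W
= 1.4400 * 2.1800
= 3.1392

3.1392


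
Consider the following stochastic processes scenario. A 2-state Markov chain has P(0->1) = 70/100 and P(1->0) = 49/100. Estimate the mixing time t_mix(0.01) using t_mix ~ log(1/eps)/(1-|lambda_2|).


lambda_2 = |1 - p01 - p10| = |1 - 0.7000 - 0.4900| = 0.1900
t_mix ~ log(1/eps)/(1 - |lambda_2|)
= log(100)/(1 - 0.1900) = 4.6052/0.8100
= 5.6854

5.6854


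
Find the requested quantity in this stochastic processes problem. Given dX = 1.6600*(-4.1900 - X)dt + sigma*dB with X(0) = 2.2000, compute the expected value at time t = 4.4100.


E[X(t)] = mu + (X(0) - mu)*exp(-theta*t)
= -4.1900 + (2.2000 - -4.1900)*exp(-1.6600*4.4100)
= -4.1900 + 6.3900 * 6.6177e-04
= -4.1858

-4.1858


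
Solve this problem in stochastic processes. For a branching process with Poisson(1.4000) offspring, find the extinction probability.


Since mu = 1.4000 > 1, extinction prob q < 1.
Solve s = exp(mu*(s-1)) iteratively.
q = 0.4890

0.4890


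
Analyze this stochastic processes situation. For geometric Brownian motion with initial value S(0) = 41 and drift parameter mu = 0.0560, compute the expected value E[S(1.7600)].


E[S(t)] = S(0) * exp(mu * t)
= 41 * exp(0.0560 * 1.7600)
= 41 * 1.1036
= 45.2468

45.2468


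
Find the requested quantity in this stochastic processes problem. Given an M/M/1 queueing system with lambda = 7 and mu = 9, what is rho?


rho = lambda/mu
= 7/9
= 0.7778

0.7778


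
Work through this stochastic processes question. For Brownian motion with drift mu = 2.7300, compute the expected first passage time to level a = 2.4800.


Expected first passage time = a/mu
= 2.4800/2.7300
= 0.9084

0.9084


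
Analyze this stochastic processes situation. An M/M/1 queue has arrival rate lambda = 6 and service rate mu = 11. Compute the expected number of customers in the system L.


rho = 6/11 = 0.5455
L = rho/(1-rho)
= 0.5455/0.4545
= 1.2000

1.2000


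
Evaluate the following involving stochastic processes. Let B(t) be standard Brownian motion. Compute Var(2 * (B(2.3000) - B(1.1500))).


Var(alpha*(B(t)-B(s))) = alpha^2 * (t-s)
= 2^2 * (2.3000 - 1.1500)
= 4 * 1.1500
= 4.6000

4.6000


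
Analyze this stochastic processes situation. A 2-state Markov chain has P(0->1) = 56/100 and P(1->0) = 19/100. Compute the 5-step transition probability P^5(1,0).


Computing P^5 by matrix multiplication.
P = [[0.4400, 0.5600], [0.1900, 0.8100]]
After raising P to the power 5:
P^5(1,0) = 0.2531

0.2531


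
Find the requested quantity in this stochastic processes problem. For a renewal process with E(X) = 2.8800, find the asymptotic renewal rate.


Long-run renewal rate = 1/E(X)
= 1/2.8800
= 0.3472

0.3472


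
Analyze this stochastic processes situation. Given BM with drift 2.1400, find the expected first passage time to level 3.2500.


Expected first passage time = a/mu
= 3.2500/2.1400
= 1.5187

1.5187


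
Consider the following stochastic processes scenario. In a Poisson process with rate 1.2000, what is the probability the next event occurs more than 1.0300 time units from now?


P(X > t) = exp(-lambda * t)
= exp(-1.2000 * 1.0300)
= exp(-1.2360) = 0.2905

0.2905


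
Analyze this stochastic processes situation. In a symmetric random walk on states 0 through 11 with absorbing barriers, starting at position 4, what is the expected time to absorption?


For symmetric RW on 0,...,N with absorbing barriers, E(i) = i*(N-i)
E(4) = 4 * 7 = 28

28


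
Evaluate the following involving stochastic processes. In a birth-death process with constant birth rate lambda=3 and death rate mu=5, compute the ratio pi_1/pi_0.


For birth-death process, pi_n/pi_0 = (lambda/mu)^n
= (3/5)^1
= 0.6000

0.6000
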